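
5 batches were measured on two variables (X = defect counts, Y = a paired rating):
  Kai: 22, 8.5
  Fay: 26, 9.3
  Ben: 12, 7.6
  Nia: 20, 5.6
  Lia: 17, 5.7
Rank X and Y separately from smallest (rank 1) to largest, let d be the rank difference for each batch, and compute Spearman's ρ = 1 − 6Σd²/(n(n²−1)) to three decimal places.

0.600

Ranks of variable 1: 4, 5, 1, 3, 2
Ranks of variable 2: 4, 5, 3, 1, 2
d = r₁ − r₂: 0, 0, -2, 2, 0
d²: 0, 0, 4, 4, 0; Σd² = 8
ρ = 1 − 6·8/(5·24) = 1 − 48/120 = 0.600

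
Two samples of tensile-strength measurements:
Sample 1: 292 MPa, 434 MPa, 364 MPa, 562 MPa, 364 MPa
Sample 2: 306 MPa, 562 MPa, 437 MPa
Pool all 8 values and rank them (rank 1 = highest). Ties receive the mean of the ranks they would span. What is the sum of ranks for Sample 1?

24.5

Sorted (descending): 562, 562, 437, 434, 364, 364, 306, 292
The 2 values of 562 occupy positions 1–2 → average rank (1+2)/2 = 1.5.
The 2 values of 364 occupy positions 5–6 → average rank (5+6)/2 = 5.5.
Sample 1 values → pooled ranks: 292→8, 434→4, 364→5.5, 562→1.5, 364→5.5
Rank sum = 8 + 4 + 5.5 + 1.5 + 5.5 = 24.5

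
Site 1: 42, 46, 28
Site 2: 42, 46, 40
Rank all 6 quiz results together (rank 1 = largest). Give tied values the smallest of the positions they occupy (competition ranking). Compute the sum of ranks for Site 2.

9

Sorted (descending): 46, 46, 42, 42, 40, 28
The 2 values of 46 occupy positions 1–2 → each gets rank 1.
The 2 values of 42 occupy positions 3–4 → each gets rank 3.
Site 2 values → pooled ranks: 42→3, 46→1, 40→5
Rank sum = 3 + 1 + 5 = 9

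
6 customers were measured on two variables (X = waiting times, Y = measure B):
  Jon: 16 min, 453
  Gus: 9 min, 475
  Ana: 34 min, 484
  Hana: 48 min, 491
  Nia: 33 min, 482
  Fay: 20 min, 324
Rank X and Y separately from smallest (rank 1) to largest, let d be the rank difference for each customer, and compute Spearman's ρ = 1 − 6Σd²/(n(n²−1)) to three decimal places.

0.771

Ranks of variable 1: 2, 1, 5, 6, 4, 3
Ranks of variable 2: 2, 3, 5, 6, 4, 1
d = r₁ − r₂: 0, -2, 0, 0, 0, 2
d²: 0, 4, 0, 0, 0, 4; Σd² = 8
ρ = 1 − 6·8/(6·35) = 1 − 48/210 = 0.771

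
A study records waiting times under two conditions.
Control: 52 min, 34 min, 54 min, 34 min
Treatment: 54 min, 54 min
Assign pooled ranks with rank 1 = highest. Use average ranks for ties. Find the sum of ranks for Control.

17

Sorted (descending): 54, 54, 54, 52, 34, 34
The 3 values of 54 occupy positions 1–3 → average rank 2.
The 2 values of 34 occupy positions 5–6 → average rank (5+6)/2 = 5.5.
Control values → pooled ranks: 52→4, 34→5.5, 54→2, 34→5.5
Rank sum = 4 + 5.5 + 2 + 5.5 = 17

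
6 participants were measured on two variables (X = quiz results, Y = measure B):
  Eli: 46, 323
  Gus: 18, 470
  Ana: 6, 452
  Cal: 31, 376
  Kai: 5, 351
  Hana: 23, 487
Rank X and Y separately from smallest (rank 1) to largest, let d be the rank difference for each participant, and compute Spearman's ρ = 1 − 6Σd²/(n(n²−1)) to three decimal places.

-0.200

Ranks of variable 1: 6, 3, 2, 5, 1, 4
Ranks of variable 2: 1, 5, 4, 3, 2, 6
d = r₁ − r₂: 5, -2, -2, 2, -1, -2
d²: 25, 4, 4, 4, 1, 4; Σd² = 42
ρ = 1 − 6·42/(6·35) = 1 − 252/210 = -0.200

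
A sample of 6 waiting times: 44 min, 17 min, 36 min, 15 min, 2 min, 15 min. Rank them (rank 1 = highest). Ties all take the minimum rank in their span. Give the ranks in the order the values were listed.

1, 3, 2, 4, 6, 4

Sorted (descending): 44, 36, 17, 15, 15, 2
The 2 values of 15 occupy positions 4–5 → each gets rank 4.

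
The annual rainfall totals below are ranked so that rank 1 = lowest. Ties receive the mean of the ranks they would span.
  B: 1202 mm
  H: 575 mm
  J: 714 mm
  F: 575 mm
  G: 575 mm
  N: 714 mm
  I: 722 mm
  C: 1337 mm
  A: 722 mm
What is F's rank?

Sorted (ascending): 575, 575, 575, 714, 714, 722, 722, 1202, 1337
The 3 values of 575 occupy positions 1–3 → average rank 2.
The 2 values of 714 occupy positions 4–5 → average rank (4+5)/2 = 4.5.
The 2 values of 722 occupy positions 6–7 → average rank (6+7)/2 = 6.5.
F has value 575 mm → rank 2.

2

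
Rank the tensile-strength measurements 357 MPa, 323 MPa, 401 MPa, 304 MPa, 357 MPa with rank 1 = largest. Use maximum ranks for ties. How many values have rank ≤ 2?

1

Sorted (descending): 401, 357, 357, 323, 304
The 2 values of 357 occupy positions 2–3 → each gets rank 3.
Ranks ≤ 2: {1} → 1 value.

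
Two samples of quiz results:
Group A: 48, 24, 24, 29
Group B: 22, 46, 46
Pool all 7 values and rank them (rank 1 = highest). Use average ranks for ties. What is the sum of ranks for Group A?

16

Sorted (descending): 48, 46, 46, 29, 24, 24, 22
The 2 values of 46 occupy positions 2–3 → average rank (2+3)/2 = 2.5.
The 2 values of 24 occupy positions 5–6 → average rank (5+6)/2 = 5.5.
Group A values → pooled ranks: 48→1, 24→5.5, 24→5.5, 29→4
Rank sum = 1 + 5.5 + 5.5 + 4 = 16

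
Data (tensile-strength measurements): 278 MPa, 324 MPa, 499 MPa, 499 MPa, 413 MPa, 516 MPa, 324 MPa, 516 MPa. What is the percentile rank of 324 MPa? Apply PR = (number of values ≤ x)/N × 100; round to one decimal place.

N = 8.
Strictly below 324: 1. Equal to 324: 2.
PR = 3/8 × 100 = 37.5

37.5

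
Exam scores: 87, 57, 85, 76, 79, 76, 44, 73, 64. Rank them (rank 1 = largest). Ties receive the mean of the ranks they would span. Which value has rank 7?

Sorted (descending): 87, 85, 79, 76, 76, 73, 64, 57, 44
The 2 values of 76 occupy positions 4–5 → average rank (4+5)/2 = 4.5.
Rank 7 → value 64.

64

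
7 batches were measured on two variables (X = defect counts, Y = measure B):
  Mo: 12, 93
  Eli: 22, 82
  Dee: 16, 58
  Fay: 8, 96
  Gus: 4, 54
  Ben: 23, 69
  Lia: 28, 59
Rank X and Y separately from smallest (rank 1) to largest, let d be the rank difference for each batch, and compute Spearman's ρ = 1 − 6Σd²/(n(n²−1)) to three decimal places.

-0.036

Ranks of variable 1: 3, 5, 4, 2, 1, 6, 7
Ranks of variable 2: 6, 5, 2, 7, 1, 4, 3
d = r₁ − r₂: -3, 0, 2, -5, 0, 2, 4
d²: 9, 0, 4, 25, 0, 4, 16; Σd² = 58
ρ = 1 − 6·58/(7·48) = 1 − 348/336 = -0.036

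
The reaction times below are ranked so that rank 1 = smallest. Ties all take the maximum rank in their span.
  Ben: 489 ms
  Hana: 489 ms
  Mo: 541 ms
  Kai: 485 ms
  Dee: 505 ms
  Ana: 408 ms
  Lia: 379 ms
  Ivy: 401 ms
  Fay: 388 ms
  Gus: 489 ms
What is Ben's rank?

8

Sorted (ascending): 379, 388, 401, 408, 485, 489, 489, 489, 505, 541
The 3 values of 489 occupy positions 6–8 → each gets rank 8.
Ben has value 489 ms → rank 8.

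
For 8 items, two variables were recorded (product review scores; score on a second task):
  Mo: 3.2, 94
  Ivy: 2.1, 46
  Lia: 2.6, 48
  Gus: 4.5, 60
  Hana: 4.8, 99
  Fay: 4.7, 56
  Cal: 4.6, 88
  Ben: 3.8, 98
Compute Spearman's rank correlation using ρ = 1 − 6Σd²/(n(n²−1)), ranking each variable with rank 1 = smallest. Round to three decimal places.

0.571

Ranks of variable 1: 3, 1, 2, 5, 8, 7, 6, 4
Ranks of variable 2: 6, 1, 2, 4, 8, 3, 5, 7
d = r₁ − r₂: -3, 0, 0, 1, 0, 4, 1, -3
d²: 9, 0, 0, 1, 0, 16, 1, 9; Σd² = 36
ρ = 1 − 6·36/(8·63) = 1 − 216/504 = 0.571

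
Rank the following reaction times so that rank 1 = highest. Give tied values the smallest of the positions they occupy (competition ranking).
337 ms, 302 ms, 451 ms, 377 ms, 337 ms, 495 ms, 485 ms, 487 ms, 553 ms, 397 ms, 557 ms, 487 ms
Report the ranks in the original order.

Sorted (descending): 557, 553, 495, 487, 487, 485, 451, 397, 377, 337, 337, 302
The 2 values of 487 occupy positions 4–5 → each gets rank 4.
The 2 values of 337 occupy positions 10–11 → each gets rank 10.

10, 12, 7, 9, 10, 3, 6, 4, 2, 8, 1, 4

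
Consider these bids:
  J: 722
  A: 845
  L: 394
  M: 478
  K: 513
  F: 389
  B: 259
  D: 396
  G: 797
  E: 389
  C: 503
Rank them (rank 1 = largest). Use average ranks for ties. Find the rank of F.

9.5

Sorted (descending): 845, 797, 722, 513, 503, 478, 396, 394, 389, 389, 259
The 2 values of 389 occupy positions 9–10 → average rank (9+10)/2 = 9.5.
F has value 389 → rank 9.5.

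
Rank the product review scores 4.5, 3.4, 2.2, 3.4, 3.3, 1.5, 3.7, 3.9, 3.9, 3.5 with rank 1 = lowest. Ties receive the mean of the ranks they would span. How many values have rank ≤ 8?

Sorted (ascending): 1.5, 2.2, 3.3, 3.4, 3.4, 3.5, 3.7, 3.9, 3.9, 4.5
The 2 values of 3.4 occupy positions 4–5 → average rank (4+5)/2 = 4.5.
The 2 values of 3.9 occupy positions 8–9 → average rank (8+9)/2 = 8.5.
Ranks ≤ 8: {1, 2, 3, 4.5, 4.5, 6, 7} → 7 values.

7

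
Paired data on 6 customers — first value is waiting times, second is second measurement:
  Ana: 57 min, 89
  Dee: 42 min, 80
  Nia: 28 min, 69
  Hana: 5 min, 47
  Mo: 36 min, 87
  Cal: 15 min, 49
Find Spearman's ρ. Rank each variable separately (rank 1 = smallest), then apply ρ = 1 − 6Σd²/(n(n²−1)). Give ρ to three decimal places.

0.943

Ranks of variable 1: 6, 5, 3, 1, 4, 2
Ranks of variable 2: 6, 4, 3, 1, 5, 2
d = r₁ − r₂: 0, 1, 0, 0, -1, 0
d²: 0, 1, 0, 0, 1, 0; Σd² = 2
ρ = 1 − 6·2/(6·35) = 1 − 12/210 = 0.943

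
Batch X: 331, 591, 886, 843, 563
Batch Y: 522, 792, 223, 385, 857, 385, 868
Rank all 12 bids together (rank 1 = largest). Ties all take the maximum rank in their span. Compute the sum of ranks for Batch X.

29

Sorted (descending): 886, 868, 857, 843, 792, 591, 563, 522, 385, 385, 331, 223
The 2 values of 385 occupy positions 9–10 → each gets rank 10.
Batch X values → pooled ranks: 331→11, 591→6, 886→1, 843→4, 563→7
Rank sum = 11 + 6 + 1 + 4 + 7 = 29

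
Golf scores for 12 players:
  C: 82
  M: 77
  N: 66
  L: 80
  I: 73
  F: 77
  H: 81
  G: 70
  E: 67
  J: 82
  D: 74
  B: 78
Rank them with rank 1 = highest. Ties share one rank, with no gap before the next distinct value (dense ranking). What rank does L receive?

3

Sorted (descending): 82, 82, 81, 80, 78, 77, 77, 74, 73, 70, 67, 66
The 2 values of 82 share dense rank 1.
The 2 values of 77 share dense rank 5.
Remaining distinct values take the next consecutive integers.
L has value 80 → rank 3.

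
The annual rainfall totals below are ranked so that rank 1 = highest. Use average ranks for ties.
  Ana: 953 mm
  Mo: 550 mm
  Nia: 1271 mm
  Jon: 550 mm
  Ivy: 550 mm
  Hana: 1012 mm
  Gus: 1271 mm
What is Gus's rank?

1.5

Sorted (descending): 1271, 1271, 1012, 953, 550, 550, 550
The 2 values of 1271 occupy positions 1–2 → average rank (1+2)/2 = 1.5.
The 3 values of 550 occupy positions 5–7 → average rank 6.
Gus has value 1271 mm → rank 1.5.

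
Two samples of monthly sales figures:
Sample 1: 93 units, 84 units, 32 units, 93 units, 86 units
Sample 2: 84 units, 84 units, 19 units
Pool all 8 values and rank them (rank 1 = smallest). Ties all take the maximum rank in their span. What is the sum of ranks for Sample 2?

Sorted (ascending): 19, 32, 84, 84, 84, 86, 93, 93
The 3 values of 84 occupy positions 3–5 → each gets rank 5.
The 2 values of 93 occupy positions 7–8 → each gets rank 8.
Sample 2 values → pooled ranks: 84→5, 84→5, 19→1
Rank sum = 5 + 5 + 1 = 11

11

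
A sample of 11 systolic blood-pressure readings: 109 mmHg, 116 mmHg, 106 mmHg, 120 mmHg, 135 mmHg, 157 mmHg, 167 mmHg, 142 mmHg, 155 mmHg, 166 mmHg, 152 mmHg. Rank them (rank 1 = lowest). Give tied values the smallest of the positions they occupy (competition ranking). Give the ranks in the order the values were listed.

2, 3, 1, 4, 5, 9, 11, 6, 8, 10, 7

Sorted (ascending): 106, 109, 116, 120, 135, 142, 152, 155, 157, 166, 167
No ties — each value takes its position as its rank.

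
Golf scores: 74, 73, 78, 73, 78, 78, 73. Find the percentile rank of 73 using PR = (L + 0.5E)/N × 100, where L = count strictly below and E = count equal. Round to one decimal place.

21.4

N = 7.
Strictly below 73: 0. Equal to 73: 3.
PR = (0 + 0.5·3)/7 × 100 = 21.4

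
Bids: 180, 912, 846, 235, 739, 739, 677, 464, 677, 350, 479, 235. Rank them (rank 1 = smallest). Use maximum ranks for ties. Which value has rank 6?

479

Sorted (ascending): 180, 235, 235, 350, 464, 479, 677, 677, 739, 739, 846, 912
The 2 values of 235 occupy positions 2–3 → each gets rank 3.
The 2 values of 677 occupy positions 7–8 → each gets rank 8.
The 2 values of 739 occupy positions 9–10 → each gets rank 10.
Rank 6 → value 479.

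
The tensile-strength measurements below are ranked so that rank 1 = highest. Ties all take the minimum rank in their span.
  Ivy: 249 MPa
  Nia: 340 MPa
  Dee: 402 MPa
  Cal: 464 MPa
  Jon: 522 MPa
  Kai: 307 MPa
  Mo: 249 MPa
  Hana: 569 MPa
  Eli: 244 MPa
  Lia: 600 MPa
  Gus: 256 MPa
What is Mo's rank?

Sorted (descending): 600, 569, 522, 464, 402, 340, 307, 256, 249, 249, 244
The 2 values of 249 occupy positions 9–10 → each gets rank 9.
Mo has value 249 MPa → rank 9.

9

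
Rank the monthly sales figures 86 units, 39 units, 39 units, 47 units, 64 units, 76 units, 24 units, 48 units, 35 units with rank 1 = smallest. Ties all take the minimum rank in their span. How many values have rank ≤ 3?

Sorted (ascending): 24, 35, 39, 39, 47, 48, 64, 76, 86
The 2 values of 39 occupy positions 3–4 → each gets rank 3.
Ranks ≤ 3: {1, 2, 3, 3} → 4 values.

4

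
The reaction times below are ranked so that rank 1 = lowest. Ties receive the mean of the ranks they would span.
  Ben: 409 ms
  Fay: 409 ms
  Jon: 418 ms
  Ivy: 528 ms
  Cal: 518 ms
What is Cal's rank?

Sorted (ascending): 409, 409, 418, 518, 528
The 2 values of 409 occupy positions 1–2 → average rank (1+2)/2 = 1.5.
Cal has value 518 ms → rank 4.

4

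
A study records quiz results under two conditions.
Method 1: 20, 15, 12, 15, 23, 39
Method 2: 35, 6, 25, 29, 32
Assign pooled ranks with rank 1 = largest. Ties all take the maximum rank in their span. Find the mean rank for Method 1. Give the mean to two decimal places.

7.00

Sorted (descending): 39, 35, 32, 29, 25, 23, 20, 15, 15, 12, 6
The 2 values of 15 occupy positions 8–9 → each gets rank 9.
Method 1 values → pooled ranks: 20→7, 15→9, 12→10, 15→9, 23→6, 39→1
Mean rank = (7 + 9 + 10 + 9 + 6 + 1) / 6 = 7.00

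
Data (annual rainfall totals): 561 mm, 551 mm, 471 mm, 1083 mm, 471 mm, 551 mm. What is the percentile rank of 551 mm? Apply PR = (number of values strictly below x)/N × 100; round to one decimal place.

N = 6.
Strictly below 551: 2. Equal to 551: 2.
PR = 2/6 × 100 = 33.3

33.3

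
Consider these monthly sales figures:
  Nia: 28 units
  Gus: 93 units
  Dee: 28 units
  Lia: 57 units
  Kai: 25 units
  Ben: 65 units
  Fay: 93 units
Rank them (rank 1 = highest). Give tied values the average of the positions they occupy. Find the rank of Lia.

4

Sorted (descending): 93, 93, 65, 57, 28, 28, 25
The 2 values of 93 occupy positions 1–2 → average rank (1+2)/2 = 1.5.
The 2 values of 28 occupy positions 5–6 → average rank (5+6)/2 = 5.5.
Lia has value 57 units → rank 4.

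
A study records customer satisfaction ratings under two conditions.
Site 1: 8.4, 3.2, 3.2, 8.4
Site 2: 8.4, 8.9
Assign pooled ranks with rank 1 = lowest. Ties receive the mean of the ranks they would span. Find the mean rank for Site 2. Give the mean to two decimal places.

5.00

Sorted (ascending): 3.2, 3.2, 8.4, 8.4, 8.4, 8.9
The 2 values of 3.2 occupy positions 1–2 → average rank (1+2)/2 = 1.5.
The 3 values of 8.4 occupy positions 3–5 → average rank 4.
Site 2 values → pooled ranks: 8.4→4, 8.9→6
Mean rank = (4 + 6) / 2 = 5.00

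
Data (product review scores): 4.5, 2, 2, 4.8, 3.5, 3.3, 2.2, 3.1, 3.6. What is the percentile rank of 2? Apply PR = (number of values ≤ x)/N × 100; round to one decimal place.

N = 9.
Strictly below 2: 0. Equal to 2: 2.
PR = 2/9 × 100 = 22.2

22.2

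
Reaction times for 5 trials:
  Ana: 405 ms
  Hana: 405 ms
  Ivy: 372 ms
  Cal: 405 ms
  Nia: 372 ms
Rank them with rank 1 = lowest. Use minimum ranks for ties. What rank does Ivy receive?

1

Sorted (ascending): 372, 372, 405, 405, 405
The 2 values of 372 occupy positions 1–2 → each gets rank 1.
The 3 values of 405 occupy positions 3–5 → each gets rank 3.
Ivy has value 372 ms → rank 1.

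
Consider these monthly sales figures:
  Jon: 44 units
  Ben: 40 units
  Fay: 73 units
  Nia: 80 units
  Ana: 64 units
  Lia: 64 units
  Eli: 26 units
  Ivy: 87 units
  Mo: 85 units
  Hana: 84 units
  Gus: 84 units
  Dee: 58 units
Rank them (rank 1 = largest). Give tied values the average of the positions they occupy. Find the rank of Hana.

3.5

Sorted (descending): 87, 85, 84, 84, 80, 73, 64, 64, 58, 44, 40, 26
The 2 values of 84 occupy positions 3–4 → average rank (3+4)/2 = 3.5.
The 2 values of 64 occupy positions 7–8 → average rank (7+8)/2 = 7.5.
Hana has value 84 units → rank 3.5.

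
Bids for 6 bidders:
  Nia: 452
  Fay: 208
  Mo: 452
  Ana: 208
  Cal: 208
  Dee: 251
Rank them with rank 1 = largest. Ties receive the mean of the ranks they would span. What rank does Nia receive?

1.5

Sorted (descending): 452, 452, 251, 208, 208, 208
The 2 values of 452 occupy positions 1–2 → average rank (1+2)/2 = 1.5.
The 3 values of 208 occupy positions 4–6 → average rank 5.
Nia has value 452 → rank 1.5.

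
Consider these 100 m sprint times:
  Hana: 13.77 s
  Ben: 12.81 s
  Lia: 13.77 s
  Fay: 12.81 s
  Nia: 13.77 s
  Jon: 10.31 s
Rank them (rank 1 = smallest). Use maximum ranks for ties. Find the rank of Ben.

3

Sorted (ascending): 10.31, 12.81, 12.81, 13.77, 13.77, 13.77
The 2 values of 12.81 occupy positions 2–3 → each gets rank 3.
The 3 values of 13.77 occupy positions 4–6 → each gets rank 6.
Ben has value 12.81 s → rank 3.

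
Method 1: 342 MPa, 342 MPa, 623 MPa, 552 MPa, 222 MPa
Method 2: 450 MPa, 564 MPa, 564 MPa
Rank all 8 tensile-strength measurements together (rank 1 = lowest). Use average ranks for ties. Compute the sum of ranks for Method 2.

17

Sorted (ascending): 222, 342, 342, 450, 552, 564, 564, 623
The 2 values of 342 occupy positions 2–3 → average rank (2+3)/2 = 2.5.
The 2 values of 564 occupy positions 6–7 → average rank (6+7)/2 = 6.5.
Method 2 values → pooled ranks: 450→4, 564→6.5, 564→6.5
Rank sum = 4 + 6.5 + 6.5 = 17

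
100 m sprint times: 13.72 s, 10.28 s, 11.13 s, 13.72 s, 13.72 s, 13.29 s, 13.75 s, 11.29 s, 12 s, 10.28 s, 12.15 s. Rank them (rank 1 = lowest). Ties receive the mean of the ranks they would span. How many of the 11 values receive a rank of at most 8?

Sorted (ascending): 10.28, 10.28, 11.13, 11.29, 12, 12.15, 13.29, 13.72, 13.72, 13.72, 13.75
The 2 values of 10.28 occupy positions 1–2 → average rank (1+2)/2 = 1.5.
The 3 values of 13.72 occupy positions 8–10 → average rank 9.
Ranks ≤ 8: {1.5, 1.5, 3, 4, 5, 6, 7} → 7 values.

7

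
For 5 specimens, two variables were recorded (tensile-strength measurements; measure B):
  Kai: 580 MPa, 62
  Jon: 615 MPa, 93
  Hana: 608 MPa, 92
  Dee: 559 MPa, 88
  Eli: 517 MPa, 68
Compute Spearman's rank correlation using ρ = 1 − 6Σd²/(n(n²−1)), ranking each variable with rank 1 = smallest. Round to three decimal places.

0.700

Ranks of variable 1: 3, 5, 4, 2, 1
Ranks of variable 2: 1, 5, 4, 3, 2
d = r₁ − r₂: 2, 0, 0, -1, -1
d²: 4, 0, 0, 1, 1; Σd² = 6
ρ = 1 − 6·6/(5·24) = 1 − 36/120 = 0.700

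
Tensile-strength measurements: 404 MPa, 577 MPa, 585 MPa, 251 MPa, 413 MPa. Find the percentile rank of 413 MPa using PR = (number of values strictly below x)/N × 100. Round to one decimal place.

40.0

N = 5.
Strictly below 413: 2. Equal to 413: 1.
PR = 2/5 × 100 = 40.0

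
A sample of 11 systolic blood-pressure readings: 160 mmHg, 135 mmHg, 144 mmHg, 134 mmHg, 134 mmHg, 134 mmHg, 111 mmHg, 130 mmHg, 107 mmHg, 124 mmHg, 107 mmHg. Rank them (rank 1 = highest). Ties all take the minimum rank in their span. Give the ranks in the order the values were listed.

1, 3, 2, 4, 4, 4, 9, 7, 10, 8, 10

Sorted (descending): 160, 144, 135, 134, 134, 134, 130, 124, 111, 107, 107
The 3 values of 134 occupy positions 4–6 → each gets rank 4.
The 2 values of 107 occupy positions 10–11 → each gets rank 10.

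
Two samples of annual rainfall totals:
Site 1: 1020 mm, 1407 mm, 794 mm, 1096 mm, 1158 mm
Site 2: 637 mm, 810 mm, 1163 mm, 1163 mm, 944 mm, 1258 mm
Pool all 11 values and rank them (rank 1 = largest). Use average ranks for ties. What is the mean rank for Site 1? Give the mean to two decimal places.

5.80

Sorted (descending): 1407, 1258, 1163, 1163, 1158, 1096, 1020, 944, 810, 794, 637
The 2 values of 1163 occupy positions 3–4 → average rank (3+4)/2 = 3.5.
Site 1 values → pooled ranks: 1020→7, 1407→1, 794→10, 1096→6, 1158→5
Mean rank = (7 + 1 + 10 + 6 + 5) / 5 = 5.80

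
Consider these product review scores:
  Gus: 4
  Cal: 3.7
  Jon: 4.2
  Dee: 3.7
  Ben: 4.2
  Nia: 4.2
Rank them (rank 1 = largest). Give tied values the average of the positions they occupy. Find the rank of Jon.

Sorted (descending): 4.2, 4.2, 4.2, 4, 3.7, 3.7
The 3 values of 4.2 occupy positions 1–3 → average rank 2.
The 2 values of 3.7 occupy positions 5–6 → average rank (5+6)/2 = 5.5.
Jon has value 4.2 → rank 2.

2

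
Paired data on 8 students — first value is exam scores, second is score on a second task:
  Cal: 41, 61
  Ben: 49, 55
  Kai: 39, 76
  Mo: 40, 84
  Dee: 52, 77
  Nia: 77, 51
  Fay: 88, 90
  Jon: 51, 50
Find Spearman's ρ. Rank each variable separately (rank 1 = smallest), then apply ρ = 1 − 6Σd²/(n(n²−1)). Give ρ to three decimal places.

Ranks of variable 1: 3, 4, 1, 2, 6, 7, 8, 5
Ranks of variable 2: 4, 3, 5, 7, 6, 2, 8, 1
d = r₁ − r₂: -1, 1, -4, -5, 0, 5, 0, 4
d²: 1, 1, 16, 25, 0, 25, 0, 16; Σd² = 84
ρ = 1 − 6·84/(8·63) = 1 − 504/504 = 0.000

0.000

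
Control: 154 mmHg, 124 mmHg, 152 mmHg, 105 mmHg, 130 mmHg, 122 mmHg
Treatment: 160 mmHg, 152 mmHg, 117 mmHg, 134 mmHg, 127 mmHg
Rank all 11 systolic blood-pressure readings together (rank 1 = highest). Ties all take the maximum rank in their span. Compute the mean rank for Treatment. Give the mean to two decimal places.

5.40

Sorted (descending): 160, 154, 152, 152, 134, 130, 127, 124, 122, 117, 105
The 2 values of 152 occupy positions 3–4 → each gets rank 4.
Treatment values → pooled ranks: 160→1, 152→4, 117→10, 134→5, 127→7
Mean rank = (1 + 4 + 10 + 5 + 7) / 5 = 5.40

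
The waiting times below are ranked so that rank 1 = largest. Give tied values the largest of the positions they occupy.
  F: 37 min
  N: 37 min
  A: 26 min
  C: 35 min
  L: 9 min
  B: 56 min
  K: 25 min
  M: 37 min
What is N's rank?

Sorted (descending): 56, 37, 37, 37, 35, 26, 25, 9
The 3 values of 37 occupy positions 2–4 → each gets rank 4.
N has value 37 min → rank 4.

4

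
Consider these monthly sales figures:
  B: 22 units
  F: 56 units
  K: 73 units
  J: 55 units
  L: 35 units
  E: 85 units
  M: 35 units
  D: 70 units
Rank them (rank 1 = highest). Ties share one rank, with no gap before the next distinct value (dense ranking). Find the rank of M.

6

Sorted (descending): 85, 73, 70, 56, 55, 35, 35, 22
The 2 values of 35 share dense rank 6.
Remaining distinct values take the next consecutive integers.
M has value 35 units → rank 6.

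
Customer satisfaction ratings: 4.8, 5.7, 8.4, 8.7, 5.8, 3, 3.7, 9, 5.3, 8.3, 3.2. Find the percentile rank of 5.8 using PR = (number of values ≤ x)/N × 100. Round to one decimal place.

N = 11.
Strictly below 5.8: 6. Equal to 5.8: 1.
PR = 7/11 × 100 = 63.6

63.6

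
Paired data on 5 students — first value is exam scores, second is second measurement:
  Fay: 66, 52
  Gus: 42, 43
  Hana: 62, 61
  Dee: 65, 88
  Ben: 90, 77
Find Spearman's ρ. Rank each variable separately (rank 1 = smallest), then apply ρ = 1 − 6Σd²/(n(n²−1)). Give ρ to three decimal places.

0.500

Ranks of variable 1: 4, 1, 2, 3, 5
Ranks of variable 2: 2, 1, 3, 5, 4
d = r₁ − r₂: 2, 0, -1, -2, 1
d²: 4, 0, 1, 4, 1; Σd² = 10
ρ = 1 − 6·10/(5·24) = 1 − 60/120 = 0.500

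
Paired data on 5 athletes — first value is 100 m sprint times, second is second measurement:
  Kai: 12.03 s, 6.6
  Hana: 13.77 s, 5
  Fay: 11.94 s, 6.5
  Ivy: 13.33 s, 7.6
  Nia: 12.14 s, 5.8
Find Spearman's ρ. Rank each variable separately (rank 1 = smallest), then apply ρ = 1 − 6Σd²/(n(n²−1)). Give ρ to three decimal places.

Ranks of variable 1: 2, 5, 1, 4, 3
Ranks of variable 2: 4, 1, 3, 5, 2
d = r₁ − r₂: -2, 4, -2, -1, 1
d²: 4, 16, 4, 1, 1; Σd² = 26
ρ = 1 − 6·26/(5·24) = 1 − 156/120 = -0.300

-0.300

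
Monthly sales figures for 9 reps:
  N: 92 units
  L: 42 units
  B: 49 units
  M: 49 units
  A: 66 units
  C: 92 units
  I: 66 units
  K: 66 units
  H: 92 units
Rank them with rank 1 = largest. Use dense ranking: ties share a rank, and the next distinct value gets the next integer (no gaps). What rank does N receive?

1

Sorted (descending): 92, 92, 92, 66, 66, 66, 49, 49, 42
The 3 values of 92 share dense rank 1.
The 3 values of 66 share dense rank 2.
The 2 values of 49 share dense rank 3.
Remaining distinct values take the next consecutive integers.
N has value 92 units → rank 1.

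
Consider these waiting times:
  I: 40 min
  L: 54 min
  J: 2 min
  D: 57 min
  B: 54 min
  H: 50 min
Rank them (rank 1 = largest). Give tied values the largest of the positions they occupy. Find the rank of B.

3

Sorted (descending): 57, 54, 54, 50, 40, 2
The 2 values of 54 occupy positions 2–3 → each gets rank 3.
B has value 54 min → rank 3.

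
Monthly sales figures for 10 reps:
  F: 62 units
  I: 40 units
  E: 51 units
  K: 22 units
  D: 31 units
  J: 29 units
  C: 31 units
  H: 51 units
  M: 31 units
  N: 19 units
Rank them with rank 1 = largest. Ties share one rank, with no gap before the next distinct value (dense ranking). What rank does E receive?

Sorted (descending): 62, 51, 51, 40, 31, 31, 31, 29, 22, 19
The 2 values of 51 share dense rank 2.
The 3 values of 31 share dense rank 4.
Remaining distinct values take the next consecutive integers.
E has value 51 units → rank 2.

2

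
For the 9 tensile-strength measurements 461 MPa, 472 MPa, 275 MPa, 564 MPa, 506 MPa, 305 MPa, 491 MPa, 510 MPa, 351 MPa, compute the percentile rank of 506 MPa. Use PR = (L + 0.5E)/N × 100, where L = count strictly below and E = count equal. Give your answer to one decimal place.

N = 9.
Strictly below 506: 6. Equal to 506: 1.
PR = (6 + 0.5·1)/9 × 100 = 72.2

72.2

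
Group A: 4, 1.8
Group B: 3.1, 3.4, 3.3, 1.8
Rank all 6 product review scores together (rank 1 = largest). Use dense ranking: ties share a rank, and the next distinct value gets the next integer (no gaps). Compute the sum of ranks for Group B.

Sorted (descending): 4, 3.4, 3.3, 3.1, 1.8, 1.8
The 2 values of 1.8 share dense rank 5.
Remaining distinct values take the next consecutive integers.
Group B values → pooled ranks: 3.1→4, 3.4→2, 3.3→3, 1.8→5
Rank sum = 4 + 2 + 3 + 5 = 14

14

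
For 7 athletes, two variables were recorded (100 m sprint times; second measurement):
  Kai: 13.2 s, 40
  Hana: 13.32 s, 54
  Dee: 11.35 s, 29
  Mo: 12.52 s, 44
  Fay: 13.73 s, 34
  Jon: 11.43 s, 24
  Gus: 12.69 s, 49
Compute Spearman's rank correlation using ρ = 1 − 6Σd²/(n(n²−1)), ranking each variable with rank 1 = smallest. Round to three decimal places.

0.500

Ranks of variable 1: 5, 6, 1, 3, 7, 2, 4
Ranks of variable 2: 4, 7, 2, 5, 3, 1, 6
d = r₁ − r₂: 1, -1, -1, -2, 4, 1, -2
d²: 1, 1, 1, 4, 16, 1, 4; Σd² = 28
ρ = 1 − 6·28/(7·48) = 1 − 168/336 = 0.500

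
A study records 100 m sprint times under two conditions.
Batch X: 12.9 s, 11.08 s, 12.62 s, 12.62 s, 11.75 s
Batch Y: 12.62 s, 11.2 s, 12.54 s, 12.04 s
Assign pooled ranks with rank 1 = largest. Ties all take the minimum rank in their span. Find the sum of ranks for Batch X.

21

Sorted (descending): 12.9, 12.62, 12.62, 12.62, 12.54, 12.04, 11.75, 11.2, 11.08
The 3 values of 12.62 occupy positions 2–4 → each gets rank 2.
Batch X values → pooled ranks: 12.9→1, 11.08→9, 12.62→2, 12.62→2, 11.75→7
Rank sum = 1 + 9 + 2 + 2 + 7 = 21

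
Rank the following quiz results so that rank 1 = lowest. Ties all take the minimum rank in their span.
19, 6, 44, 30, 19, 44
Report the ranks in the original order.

2, 1, 5, 4, 2, 5

Sorted (ascending): 6, 19, 19, 30, 44, 44
The 2 values of 19 occupy positions 2–3 → each gets rank 2.
The 2 values of 44 occupy positions 5–6 → each gets rank 5.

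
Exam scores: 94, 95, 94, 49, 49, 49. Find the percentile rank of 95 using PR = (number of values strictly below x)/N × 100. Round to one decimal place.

N = 6.
Strictly below 95: 5. Equal to 95: 1.
PR = 5/6 × 100 = 83.3

83.3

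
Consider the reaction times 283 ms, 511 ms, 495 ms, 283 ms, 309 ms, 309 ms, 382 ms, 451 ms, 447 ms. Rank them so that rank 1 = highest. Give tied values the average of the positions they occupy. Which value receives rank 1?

511

Sorted (descending): 511, 495, 451, 447, 382, 309, 309, 283, 283
The 2 values of 309 occupy positions 6–7 → average rank (6+7)/2 = 6.5.
The 2 values of 283 occupy positions 8–9 → average rank (8+9)/2 = 8.5.
Rank 1 → value 511.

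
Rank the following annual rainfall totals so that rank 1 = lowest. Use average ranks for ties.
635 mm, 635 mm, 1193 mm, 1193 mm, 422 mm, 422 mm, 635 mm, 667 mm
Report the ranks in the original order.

4, 4, 7.5, 7.5, 1.5, 1.5, 4, 6

Sorted (ascending): 422, 422, 635, 635, 635, 667, 1193, 1193
The 2 values of 422 occupy positions 1–2 → average rank (1+2)/2 = 1.5.
The 3 values of 635 occupy positions 3–5 → average rank 4.
The 2 values of 1193 occupy positions 7–8 → average rank (7+8)/2 = 7.5.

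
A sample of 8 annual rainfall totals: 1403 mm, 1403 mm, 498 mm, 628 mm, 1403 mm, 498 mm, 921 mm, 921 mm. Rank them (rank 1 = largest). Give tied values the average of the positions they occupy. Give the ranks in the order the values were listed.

2, 2, 7.5, 6, 2, 7.5, 4.5, 4.5

Sorted (descending): 1403, 1403, 1403, 921, 921, 628, 498, 498
The 3 values of 1403 occupy positions 1–3 → average rank 2.
The 2 values of 921 occupy positions 4–5 → average rank (4+5)/2 = 4.5.
The 2 values of 498 occupy positions 7–8 → average rank (7+8)/2 = 7.5.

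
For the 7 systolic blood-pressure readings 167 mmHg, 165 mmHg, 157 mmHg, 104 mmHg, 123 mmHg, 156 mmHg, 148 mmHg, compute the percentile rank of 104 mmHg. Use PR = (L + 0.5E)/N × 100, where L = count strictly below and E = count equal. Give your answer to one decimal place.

7.1

N = 7.
Strictly below 104: 0. Equal to 104: 1.
PR = (0 + 0.5·1)/7 × 100 = 7.1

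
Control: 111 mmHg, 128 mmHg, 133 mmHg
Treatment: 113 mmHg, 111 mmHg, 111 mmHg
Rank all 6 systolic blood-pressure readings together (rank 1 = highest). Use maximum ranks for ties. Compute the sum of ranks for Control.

9

Sorted (descending): 133, 128, 113, 111, 111, 111
The 3 values of 111 occupy positions 4–6 → each gets rank 6.
Control values → pooled ranks: 111→6, 128→2, 133→1
Rank sum = 6 + 2 + 1 = 9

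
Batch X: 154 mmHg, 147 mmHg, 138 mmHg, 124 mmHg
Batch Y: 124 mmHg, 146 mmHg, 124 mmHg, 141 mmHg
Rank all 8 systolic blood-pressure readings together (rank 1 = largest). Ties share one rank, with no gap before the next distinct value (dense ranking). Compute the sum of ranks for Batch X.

14

Sorted (descending): 154, 147, 146, 141, 138, 124, 124, 124
The 3 values of 124 share dense rank 6.
Remaining distinct values take the next consecutive integers.
Batch X values → pooled ranks: 154→1, 147→2, 138→5, 124→6
Rank sum = 1 + 2 + 5 + 6 = 14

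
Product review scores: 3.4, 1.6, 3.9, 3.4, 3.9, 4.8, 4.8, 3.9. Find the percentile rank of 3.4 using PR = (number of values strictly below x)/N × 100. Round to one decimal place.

12.5

N = 8.
Strictly below 3.4: 1. Equal to 3.4: 2.
PR = 1/8 × 100 = 12.5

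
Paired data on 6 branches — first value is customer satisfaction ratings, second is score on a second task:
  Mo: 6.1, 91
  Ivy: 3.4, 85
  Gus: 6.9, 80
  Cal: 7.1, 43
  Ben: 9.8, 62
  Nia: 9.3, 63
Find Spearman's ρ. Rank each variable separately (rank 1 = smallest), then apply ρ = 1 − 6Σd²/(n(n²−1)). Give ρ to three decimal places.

-0.771

Ranks of variable 1: 2, 1, 3, 4, 6, 5
Ranks of variable 2: 6, 5, 4, 1, 2, 3
d = r₁ − r₂: -4, -4, -1, 3, 4, 2
d²: 16, 16, 1, 9, 16, 4; Σd² = 62
ρ = 1 − 6·62/(6·35) = 1 − 372/210 = -0.771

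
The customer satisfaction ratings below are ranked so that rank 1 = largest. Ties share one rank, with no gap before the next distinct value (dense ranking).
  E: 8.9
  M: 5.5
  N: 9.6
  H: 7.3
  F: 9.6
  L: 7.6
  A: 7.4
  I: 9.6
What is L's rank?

Sorted (descending): 9.6, 9.6, 9.6, 8.9, 7.6, 7.4, 7.3, 5.5
The 3 values of 9.6 share dense rank 1.
Remaining distinct values take the next consecutive integers.
L has value 7.6 → rank 3.

3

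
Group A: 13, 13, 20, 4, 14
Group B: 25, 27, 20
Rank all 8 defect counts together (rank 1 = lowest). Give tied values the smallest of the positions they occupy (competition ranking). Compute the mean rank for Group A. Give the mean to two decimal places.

Sorted (ascending): 4, 13, 13, 14, 20, 20, 25, 27
The 2 values of 13 occupy positions 2–3 → each gets rank 2.
The 2 values of 20 occupy positions 5–6 → each gets rank 5.
Group A values → pooled ranks: 13→2, 13→2, 20→5, 4→1, 14→4
Mean rank = (2 + 2 + 5 + 1 + 4) / 5 = 2.80

2.80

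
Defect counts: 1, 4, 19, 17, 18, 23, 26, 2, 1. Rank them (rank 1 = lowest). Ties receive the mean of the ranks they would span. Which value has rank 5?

Sorted (ascending): 1, 1, 2, 4, 17, 18, 19, 23, 26
The 2 values of 1 occupy positions 1–2 → average rank (1+2)/2 = 1.5.
Rank 5 → value 17.

17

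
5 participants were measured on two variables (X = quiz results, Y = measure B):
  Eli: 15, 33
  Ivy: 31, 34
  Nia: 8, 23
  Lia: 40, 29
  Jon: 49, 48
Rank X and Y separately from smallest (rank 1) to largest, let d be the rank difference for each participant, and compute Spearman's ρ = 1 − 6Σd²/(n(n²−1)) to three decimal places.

Ranks of variable 1: 2, 3, 1, 4, 5
Ranks of variable 2: 3, 4, 1, 2, 5
d = r₁ − r₂: -1, -1, 0, 2, 0
d²: 1, 1, 0, 4, 0; Σd² = 6
ρ = 1 − 6·6/(5·24) = 1 − 36/120 = 0.700

0.700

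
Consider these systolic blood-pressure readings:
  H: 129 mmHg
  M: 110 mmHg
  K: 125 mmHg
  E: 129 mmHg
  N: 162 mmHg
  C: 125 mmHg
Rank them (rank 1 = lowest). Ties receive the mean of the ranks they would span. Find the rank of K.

2.5

Sorted (ascending): 110, 125, 125, 129, 129, 162
The 2 values of 125 occupy positions 2–3 → average rank (2+3)/2 = 2.5.
The 2 values of 129 occupy positions 4–5 → average rank (4+5)/2 = 4.5.
K has value 125 mmHg → rank 2.5.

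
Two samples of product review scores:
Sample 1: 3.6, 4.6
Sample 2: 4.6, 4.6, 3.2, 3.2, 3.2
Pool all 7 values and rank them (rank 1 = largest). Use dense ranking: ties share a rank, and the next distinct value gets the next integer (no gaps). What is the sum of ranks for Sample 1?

3

Sorted (descending): 4.6, 4.6, 4.6, 3.6, 3.2, 3.2, 3.2
The 3 values of 4.6 share dense rank 1.
The 3 values of 3.2 share dense rank 3.
Remaining distinct values take the next consecutive integers.
Sample 1 values → pooled ranks: 3.6→2, 4.6→1
Rank sum = 2 + 1 = 3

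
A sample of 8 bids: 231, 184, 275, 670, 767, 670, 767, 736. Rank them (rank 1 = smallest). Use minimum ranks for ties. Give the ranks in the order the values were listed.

2, 1, 3, 4, 7, 4, 7, 6

Sorted (ascending): 184, 231, 275, 670, 670, 736, 767, 767
The 2 values of 670 occupy positions 4–5 → each gets rank 4.
The 2 values of 767 occupy positions 7–8 → each gets rank 7.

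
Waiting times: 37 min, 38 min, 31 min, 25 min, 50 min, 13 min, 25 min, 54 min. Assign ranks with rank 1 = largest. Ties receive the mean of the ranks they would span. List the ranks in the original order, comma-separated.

Sorted (descending): 54, 50, 38, 37, 31, 25, 25, 13
The 2 values of 25 occupy positions 6–7 → average rank (6+7)/2 = 6.5.

4, 3, 5, 6.5, 2, 8, 6.5, 1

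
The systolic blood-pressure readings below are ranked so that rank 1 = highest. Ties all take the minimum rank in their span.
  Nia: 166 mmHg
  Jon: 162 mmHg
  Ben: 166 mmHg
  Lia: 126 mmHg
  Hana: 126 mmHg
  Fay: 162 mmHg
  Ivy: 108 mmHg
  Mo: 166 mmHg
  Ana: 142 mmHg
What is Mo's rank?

1

Sorted (descending): 166, 166, 166, 162, 162, 142, 126, 126, 108
The 3 values of 166 occupy positions 1–3 → each gets rank 1.
The 2 values of 162 occupy positions 4–5 → each gets rank 4.
The 2 values of 126 occupy positions 7–8 → each gets rank 7.
Mo has value 166 mmHg → rank 1.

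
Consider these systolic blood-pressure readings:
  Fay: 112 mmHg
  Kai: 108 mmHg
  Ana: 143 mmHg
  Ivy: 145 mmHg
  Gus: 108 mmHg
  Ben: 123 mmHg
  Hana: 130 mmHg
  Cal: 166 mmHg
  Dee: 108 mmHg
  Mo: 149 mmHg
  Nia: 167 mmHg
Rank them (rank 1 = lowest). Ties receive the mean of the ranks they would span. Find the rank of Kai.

Sorted (ascending): 108, 108, 108, 112, 123, 130, 143, 145, 149, 166, 167
The 3 values of 108 occupy positions 1–3 → average rank 2.
Kai has value 108 mmHg → rank 2.

2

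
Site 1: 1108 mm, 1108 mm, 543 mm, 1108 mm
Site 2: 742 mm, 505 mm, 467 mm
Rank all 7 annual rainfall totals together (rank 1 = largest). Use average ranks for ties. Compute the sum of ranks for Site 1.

Sorted (descending): 1108, 1108, 1108, 742, 543, 505, 467
The 3 values of 1108 occupy positions 1–3 → average rank 2.
Site 1 values → pooled ranks: 1108→2, 1108→2, 543→5, 1108→2
Rank sum = 2 + 2 + 5 + 2 = 11

11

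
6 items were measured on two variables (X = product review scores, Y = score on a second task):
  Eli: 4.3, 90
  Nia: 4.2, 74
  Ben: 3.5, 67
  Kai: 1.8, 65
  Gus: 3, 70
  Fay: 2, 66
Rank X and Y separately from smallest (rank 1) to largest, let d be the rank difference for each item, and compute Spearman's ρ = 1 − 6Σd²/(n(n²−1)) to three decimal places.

Ranks of variable 1: 6, 5, 4, 1, 3, 2
Ranks of variable 2: 6, 5, 3, 1, 4, 2
d = r₁ − r₂: 0, 0, 1, 0, -1, 0
d²: 0, 0, 1, 0, 1, 0; Σd² = 2
ρ = 1 − 6·2/(6·35) = 1 − 12/210 = 0.943

0.943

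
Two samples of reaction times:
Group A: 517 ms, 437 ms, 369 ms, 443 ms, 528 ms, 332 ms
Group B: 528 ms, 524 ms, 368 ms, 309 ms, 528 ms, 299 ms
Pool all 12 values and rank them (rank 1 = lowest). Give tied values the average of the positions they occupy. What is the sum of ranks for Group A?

40

Sorted (ascending): 299, 309, 332, 368, 369, 437, 443, 517, 524, 528, 528, 528
The 3 values of 528 occupy positions 10–12 → average rank 11.
Group A values → pooled ranks: 517→8, 437→6, 369→5, 443→7, 528→11, 332→3
Rank sum = 8 + 6 + 5 + 7 + 11 + 3 = 40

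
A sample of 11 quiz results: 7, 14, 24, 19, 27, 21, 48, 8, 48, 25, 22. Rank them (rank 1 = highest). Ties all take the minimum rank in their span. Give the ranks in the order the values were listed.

Sorted (descending): 48, 48, 27, 25, 24, 22, 21, 19, 14, 8, 7
The 2 values of 48 occupy positions 1–2 → each gets rank 1.

11, 9, 5, 8, 3, 7, 1, 10, 1, 4, 6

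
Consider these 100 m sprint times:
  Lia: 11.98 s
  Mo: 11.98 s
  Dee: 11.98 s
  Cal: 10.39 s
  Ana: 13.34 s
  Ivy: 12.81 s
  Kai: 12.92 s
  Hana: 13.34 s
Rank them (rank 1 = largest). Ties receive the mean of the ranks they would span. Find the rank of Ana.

Sorted (descending): 13.34, 13.34, 12.92, 12.81, 11.98, 11.98, 11.98, 10.39
The 2 values of 13.34 occupy positions 1–2 → average rank (1+2)/2 = 1.5.
The 3 values of 11.98 occupy positions 5–7 → average rank 6.
Ana has value 13.34 s → rank 1.5.

1.5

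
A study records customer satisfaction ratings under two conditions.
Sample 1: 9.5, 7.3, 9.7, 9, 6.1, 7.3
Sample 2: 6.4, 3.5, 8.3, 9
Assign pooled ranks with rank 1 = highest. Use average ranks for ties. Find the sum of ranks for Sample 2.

26.5

Sorted (descending): 9.7, 9.5, 9, 9, 8.3, 7.3, 7.3, 6.4, 6.1, 3.5
The 2 values of 9 occupy positions 3–4 → average rank (3+4)/2 = 3.5.
The 2 values of 7.3 occupy positions 6–7 → average rank (6+7)/2 = 6.5.
Sample 2 values → pooled ranks: 6.4→8, 3.5→10, 8.3→5, 9→3.5
Rank sum = 8 + 10 + 5 + 3.5 = 26.5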